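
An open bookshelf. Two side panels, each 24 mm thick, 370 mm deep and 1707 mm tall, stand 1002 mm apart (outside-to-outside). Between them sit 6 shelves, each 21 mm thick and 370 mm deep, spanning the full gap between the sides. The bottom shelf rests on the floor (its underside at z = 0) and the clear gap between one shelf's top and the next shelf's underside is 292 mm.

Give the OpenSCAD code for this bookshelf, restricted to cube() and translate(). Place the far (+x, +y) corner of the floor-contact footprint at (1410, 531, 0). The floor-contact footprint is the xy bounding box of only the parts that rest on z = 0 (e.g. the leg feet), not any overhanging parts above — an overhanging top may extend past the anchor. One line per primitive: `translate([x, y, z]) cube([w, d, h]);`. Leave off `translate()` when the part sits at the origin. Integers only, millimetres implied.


translate([408, 161, 0]) cube([24, 370, 1707]);
translate([1386, 161, 0]) cube([24, 370, 1707]);
translate([432, 161, 0]) cube([954, 370, 21]);
translate([432, 161, 313]) cube([954, 370, 21]);
translate([432, 161, 626]) cube([954, 370, 21]);
translate([432, 161, 939]) cube([954, 370, 21]);
translate([432, 161, 1252]) cube([954, 370, 21]);
translate([432, 161, 1565]) cube([954, 370, 21]);


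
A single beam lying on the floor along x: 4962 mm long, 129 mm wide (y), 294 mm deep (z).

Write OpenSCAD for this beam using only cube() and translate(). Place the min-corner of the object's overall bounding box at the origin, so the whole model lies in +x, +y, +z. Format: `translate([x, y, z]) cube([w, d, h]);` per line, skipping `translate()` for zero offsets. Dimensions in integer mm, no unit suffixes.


cube([4962, 129, 294]);


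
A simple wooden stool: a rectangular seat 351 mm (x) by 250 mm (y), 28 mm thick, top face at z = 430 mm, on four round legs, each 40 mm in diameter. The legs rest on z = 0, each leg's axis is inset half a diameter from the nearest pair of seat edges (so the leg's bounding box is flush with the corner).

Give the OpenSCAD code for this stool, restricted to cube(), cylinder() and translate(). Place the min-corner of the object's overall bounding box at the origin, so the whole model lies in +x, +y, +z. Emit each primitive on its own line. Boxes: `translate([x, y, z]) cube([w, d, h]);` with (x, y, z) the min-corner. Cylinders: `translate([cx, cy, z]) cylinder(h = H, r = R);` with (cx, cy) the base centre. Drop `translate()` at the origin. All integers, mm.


translate([0, 0, 402]) cube([351, 250, 28]);
translate([20, 20, 0]) cylinder(h = 402, r = 20);
translate([331, 20, 0]) cylinder(h = 402, r = 20);
translate([20, 230, 0]) cylinder(h = 402, r = 20);
translate([331, 230, 0]) cylinder(h = 402, r = 20);


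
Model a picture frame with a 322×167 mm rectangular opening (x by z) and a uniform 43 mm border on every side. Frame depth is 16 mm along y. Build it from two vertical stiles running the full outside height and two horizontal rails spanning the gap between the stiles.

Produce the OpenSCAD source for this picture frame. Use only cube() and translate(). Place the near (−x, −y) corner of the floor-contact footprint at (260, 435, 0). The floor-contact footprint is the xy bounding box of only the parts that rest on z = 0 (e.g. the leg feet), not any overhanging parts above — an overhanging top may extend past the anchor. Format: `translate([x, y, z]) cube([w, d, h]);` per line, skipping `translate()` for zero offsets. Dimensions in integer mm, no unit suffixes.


translate([260, 435, 0]) cube([43, 16, 253]);
translate([625, 435, 0]) cube([43, 16, 253]);
translate([303, 435, 0]) cube([322, 16, 43]);
translate([303, 435, 210]) cube([322, 16, 43]);


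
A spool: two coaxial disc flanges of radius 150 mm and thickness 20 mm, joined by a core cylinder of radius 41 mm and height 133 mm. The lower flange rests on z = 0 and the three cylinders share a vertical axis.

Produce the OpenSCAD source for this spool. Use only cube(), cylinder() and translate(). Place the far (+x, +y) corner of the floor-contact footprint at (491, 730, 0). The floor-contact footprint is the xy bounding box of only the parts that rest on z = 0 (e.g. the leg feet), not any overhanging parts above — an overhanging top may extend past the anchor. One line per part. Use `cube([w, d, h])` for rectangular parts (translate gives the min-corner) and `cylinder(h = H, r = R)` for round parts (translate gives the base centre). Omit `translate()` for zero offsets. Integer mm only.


translate([341, 580, 0]) cylinder(h = 20, r = 150);
translate([341, 580, 20]) cylinder(h = 133, r = 41);
translate([341, 580, 153]) cylinder(h = 20, r = 150);


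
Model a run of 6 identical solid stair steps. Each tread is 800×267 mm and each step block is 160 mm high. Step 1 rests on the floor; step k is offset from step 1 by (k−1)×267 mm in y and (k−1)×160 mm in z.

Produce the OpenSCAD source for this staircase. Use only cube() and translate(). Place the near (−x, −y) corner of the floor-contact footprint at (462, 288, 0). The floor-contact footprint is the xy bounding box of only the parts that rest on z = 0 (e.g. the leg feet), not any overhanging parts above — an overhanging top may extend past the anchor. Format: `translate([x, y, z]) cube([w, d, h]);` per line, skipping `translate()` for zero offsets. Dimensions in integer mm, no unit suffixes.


translate([462, 288, 0]) cube([800, 267, 160]);
translate([462, 555, 160]) cube([800, 267, 160]);
translate([462, 822, 320]) cube([800, 267, 160]);
translate([462, 1089, 480]) cube([800, 267, 160]);
translate([462, 1356, 640]) cube([800, 267, 160]);
translate([462, 1623, 800]) cube([800, 267, 160]);


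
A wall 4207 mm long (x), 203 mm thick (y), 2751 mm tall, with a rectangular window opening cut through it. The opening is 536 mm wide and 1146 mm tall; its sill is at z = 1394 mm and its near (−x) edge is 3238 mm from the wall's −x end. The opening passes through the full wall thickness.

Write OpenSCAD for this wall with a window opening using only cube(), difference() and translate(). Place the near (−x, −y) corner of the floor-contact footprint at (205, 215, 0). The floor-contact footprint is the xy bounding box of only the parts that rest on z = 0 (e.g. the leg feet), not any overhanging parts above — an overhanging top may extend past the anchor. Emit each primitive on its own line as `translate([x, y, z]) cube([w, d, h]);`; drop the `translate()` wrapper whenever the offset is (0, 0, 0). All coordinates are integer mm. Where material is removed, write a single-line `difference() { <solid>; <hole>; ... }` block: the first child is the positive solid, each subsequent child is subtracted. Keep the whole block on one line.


difference() { translate([205, 215, 0]) cube([4207, 203, 2751]); translate([3443, 215, 1394]) cube([536, 203, 1146]); }


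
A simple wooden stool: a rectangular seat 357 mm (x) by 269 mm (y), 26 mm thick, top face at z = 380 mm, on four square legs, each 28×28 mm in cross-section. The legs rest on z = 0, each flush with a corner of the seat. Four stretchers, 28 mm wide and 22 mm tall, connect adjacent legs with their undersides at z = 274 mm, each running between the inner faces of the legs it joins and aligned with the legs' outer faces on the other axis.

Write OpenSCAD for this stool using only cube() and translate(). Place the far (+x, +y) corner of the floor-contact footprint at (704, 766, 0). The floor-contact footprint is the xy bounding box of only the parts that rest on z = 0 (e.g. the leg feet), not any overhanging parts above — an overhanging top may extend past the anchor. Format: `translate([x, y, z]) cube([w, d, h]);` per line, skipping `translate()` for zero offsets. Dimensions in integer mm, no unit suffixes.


// leg_h = 380 - 26 = 354
// stretcher span = 357 - 2*28 = 301
translate([347, 497, 354]) cube([357, 269, 26]);
translate([347, 497, 0]) cube([28, 28, 354]);
translate([676, 497, 0]) cube([28, 28, 354]);
translate([347, 738, 0]) cube([28, 28, 354]);
translate([676, 738, 0]) cube([28, 28, 354]);
translate([375, 497, 274]) cube([301, 28, 22]);
translate([375, 738, 274]) cube([301, 28, 22]);
translate([347, 525, 274]) cube([28, 213, 22]);
translate([676, 525, 274]) cube([28, 213, 22]);


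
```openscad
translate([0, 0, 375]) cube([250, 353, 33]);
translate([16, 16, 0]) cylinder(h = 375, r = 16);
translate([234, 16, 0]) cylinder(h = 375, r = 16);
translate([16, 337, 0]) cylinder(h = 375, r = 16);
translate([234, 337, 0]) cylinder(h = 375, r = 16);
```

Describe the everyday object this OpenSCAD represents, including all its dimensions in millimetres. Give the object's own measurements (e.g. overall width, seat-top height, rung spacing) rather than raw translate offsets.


A simple wooden stool: a rectangular seat 250 mm (x) by 353 mm (y), 33 mm thick, top face at z = 408 mm, on four round legs, each 32 mm in diameter. The legs rest on z = 0, each leg's axis is inset half a diameter from the nearest pair of seat edges (so the leg's bounding box is flush with the corner).


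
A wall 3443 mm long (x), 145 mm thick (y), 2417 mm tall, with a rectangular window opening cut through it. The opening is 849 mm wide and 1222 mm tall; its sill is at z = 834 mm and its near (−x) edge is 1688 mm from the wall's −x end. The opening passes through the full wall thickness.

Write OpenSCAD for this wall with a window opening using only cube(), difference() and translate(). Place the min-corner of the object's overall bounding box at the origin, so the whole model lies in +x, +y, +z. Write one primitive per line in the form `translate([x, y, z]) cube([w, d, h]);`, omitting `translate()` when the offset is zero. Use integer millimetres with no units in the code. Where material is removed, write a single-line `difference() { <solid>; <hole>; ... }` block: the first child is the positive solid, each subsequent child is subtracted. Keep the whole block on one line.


difference() { cube([3443, 145, 2417]); translate([1688, 0, 834]) cube([849, 145, 1222]); }


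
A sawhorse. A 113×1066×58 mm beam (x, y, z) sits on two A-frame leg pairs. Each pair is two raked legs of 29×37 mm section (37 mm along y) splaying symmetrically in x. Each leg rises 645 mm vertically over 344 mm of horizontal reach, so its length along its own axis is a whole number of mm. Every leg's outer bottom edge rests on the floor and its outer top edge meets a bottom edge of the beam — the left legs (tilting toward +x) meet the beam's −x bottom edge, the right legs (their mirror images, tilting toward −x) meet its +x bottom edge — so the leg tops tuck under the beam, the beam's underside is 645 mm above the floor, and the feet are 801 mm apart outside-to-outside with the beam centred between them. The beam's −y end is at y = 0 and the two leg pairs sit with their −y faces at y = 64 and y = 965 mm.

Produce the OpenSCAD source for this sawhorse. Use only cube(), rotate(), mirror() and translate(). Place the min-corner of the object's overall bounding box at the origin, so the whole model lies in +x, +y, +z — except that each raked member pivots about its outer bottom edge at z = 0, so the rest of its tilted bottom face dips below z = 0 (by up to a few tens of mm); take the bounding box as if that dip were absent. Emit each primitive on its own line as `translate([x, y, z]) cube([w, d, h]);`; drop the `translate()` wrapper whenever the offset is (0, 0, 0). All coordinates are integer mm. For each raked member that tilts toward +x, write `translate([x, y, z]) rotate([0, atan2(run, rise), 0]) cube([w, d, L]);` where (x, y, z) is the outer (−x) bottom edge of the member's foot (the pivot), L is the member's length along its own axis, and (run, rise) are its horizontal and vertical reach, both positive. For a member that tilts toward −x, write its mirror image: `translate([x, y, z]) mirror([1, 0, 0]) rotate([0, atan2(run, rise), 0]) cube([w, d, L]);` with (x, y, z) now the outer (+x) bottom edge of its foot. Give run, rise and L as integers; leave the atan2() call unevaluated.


// leg length = √(344² + 645²) = 731
// right-leg outer foot x = 2·344 + 113 = 801
// beam min-corner = (344, 0, 645)
translate([344, 0, 645]) cube([113, 1066, 58]);
translate([0, 64, 0]) rotate([0, atan2(344, 645), 0]) cube([29, 37, 731]);
translate([801, 64, 0]) mirror([1, 0, 0]) rotate([0, atan2(344, 645), 0]) cube([29, 37, 731]);
translate([0, 965, 0]) rotate([0, atan2(344, 645), 0]) cube([29, 37, 731]);
translate([801, 965, 0]) mirror([1, 0, 0]) rotate([0, atan2(344, 645), 0]) cube([29, 37, 731]);


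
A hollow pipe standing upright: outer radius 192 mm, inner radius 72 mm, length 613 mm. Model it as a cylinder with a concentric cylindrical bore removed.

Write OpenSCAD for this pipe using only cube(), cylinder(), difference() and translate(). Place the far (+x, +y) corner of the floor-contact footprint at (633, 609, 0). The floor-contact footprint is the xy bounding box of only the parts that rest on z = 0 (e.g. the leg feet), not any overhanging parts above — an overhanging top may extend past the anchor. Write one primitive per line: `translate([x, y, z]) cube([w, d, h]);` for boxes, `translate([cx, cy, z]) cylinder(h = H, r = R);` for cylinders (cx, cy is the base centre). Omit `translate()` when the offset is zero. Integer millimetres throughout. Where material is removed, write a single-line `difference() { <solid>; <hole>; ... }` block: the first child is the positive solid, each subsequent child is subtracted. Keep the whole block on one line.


difference() { translate([441, 417, 0]) cylinder(h = 613, r = 192); translate([441, 417, 0]) cylinder(h = 613, r = 72); }


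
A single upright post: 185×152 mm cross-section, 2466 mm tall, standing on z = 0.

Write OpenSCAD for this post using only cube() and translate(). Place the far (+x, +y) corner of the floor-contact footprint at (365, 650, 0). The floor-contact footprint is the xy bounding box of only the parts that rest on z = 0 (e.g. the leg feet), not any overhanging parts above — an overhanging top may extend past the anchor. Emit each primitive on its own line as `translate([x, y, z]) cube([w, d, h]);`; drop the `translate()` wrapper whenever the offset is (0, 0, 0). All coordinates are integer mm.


translate([180, 498, 0]) cube([185, 152, 2466]);


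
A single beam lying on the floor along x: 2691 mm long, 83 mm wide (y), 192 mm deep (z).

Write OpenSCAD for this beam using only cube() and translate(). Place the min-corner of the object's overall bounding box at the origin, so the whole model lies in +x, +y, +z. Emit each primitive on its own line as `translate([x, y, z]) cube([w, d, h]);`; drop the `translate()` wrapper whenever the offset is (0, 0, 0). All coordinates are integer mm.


cube([2691, 83, 192]);


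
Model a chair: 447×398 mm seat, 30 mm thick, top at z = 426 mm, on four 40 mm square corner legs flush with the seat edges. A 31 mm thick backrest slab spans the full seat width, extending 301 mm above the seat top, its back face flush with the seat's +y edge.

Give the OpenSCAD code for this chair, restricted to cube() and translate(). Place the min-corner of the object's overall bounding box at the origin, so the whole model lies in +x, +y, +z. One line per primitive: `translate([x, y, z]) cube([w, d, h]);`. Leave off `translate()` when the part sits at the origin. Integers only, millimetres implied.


// leg_h = 426 - 30 = 396
translate([0, 0, 396]) cube([447, 398, 30]);
cube([40, 40, 396]);
translate([407, 0, 0]) cube([40, 40, 396]);
translate([0, 358, 0]) cube([40, 40, 396]);
translate([407, 358, 0]) cube([40, 40, 396]);
translate([0, 367, 426]) cube([447, 31, 301]);


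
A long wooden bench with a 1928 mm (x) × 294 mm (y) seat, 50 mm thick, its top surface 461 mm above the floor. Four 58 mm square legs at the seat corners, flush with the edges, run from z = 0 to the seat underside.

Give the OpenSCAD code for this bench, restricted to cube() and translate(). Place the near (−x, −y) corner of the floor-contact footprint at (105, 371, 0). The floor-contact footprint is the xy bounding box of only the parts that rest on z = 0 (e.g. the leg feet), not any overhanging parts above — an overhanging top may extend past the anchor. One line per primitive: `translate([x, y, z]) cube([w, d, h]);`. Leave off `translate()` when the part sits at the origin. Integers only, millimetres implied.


// leg_h = 461 − 50 = 411
translate([105, 371, 411]) cube([1928, 294, 50]);
translate([105, 371, 0]) cube([58, 58, 411]);
translate([105, 607, 0]) cube([58, 58, 411]);
translate([1975, 371, 0]) cube([58, 58, 411]);
translate([1975, 607, 0]) cube([58, 58, 411]);


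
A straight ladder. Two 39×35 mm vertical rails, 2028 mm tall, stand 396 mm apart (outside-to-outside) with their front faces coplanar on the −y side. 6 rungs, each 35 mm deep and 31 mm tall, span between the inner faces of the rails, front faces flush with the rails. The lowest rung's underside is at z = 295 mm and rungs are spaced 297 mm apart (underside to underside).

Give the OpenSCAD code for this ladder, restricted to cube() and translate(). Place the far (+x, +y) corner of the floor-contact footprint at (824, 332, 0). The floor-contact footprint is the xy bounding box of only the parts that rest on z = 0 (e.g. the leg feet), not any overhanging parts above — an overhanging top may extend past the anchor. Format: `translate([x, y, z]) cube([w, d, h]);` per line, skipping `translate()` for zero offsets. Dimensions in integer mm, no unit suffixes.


// rung span = 396 - 2*39 = 318
// rung[k] z = 295 + k*297
translate([428, 297, 0]) cube([39, 35, 2028]);
translate([785, 297, 0]) cube([39, 35, 2028]);
translate([467, 297, 295]) cube([318, 35, 31]);
translate([467, 297, 592]) cube([318, 35, 31]);
translate([467, 297, 889]) cube([318, 35, 31]);
translate([467, 297, 1186]) cube([318, 35, 31]);
translate([467, 297, 1483]) cube([318, 35, 31]);
translate([467, 297, 1780]) cube([318, 35, 31]);


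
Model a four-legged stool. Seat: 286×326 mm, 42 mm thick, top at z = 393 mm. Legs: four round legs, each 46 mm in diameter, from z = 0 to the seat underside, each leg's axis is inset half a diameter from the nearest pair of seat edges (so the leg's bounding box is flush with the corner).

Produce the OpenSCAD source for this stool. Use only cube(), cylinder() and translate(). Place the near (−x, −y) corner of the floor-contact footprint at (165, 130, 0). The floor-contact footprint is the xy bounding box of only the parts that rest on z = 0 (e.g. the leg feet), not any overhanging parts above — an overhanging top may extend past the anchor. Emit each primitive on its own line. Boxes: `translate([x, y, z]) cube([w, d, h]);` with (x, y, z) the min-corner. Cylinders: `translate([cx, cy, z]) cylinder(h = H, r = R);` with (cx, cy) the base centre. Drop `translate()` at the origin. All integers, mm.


// leg_h = 393 - 42 = 351
translate([165, 130, 351]) cube([286, 326, 42]);
translate([188, 153, 0]) cylinder(h = 351, r = 23);
translate([428, 153, 0]) cylinder(h = 351, r = 23);
translate([188, 433, 0]) cylinder(h = 351, r = 23);
translate([428, 433, 0]) cylinder(h = 351, r = 23);


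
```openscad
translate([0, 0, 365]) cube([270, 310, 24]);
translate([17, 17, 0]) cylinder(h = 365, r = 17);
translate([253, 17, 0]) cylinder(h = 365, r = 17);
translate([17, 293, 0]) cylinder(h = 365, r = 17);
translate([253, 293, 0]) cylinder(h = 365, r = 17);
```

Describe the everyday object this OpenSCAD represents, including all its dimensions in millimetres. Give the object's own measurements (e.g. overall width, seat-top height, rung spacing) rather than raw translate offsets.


A four-legged stool. The seat is a 270×310×24 mm slab whose top surface is at z = 389 mm; four round legs, each 34 mm in diameter, run from the floor (z = 0) to the underside of the seat, each leg's axis is inset half a diameter from the nearest pair of seat edges (so the leg's bounding box is flush with the corner).


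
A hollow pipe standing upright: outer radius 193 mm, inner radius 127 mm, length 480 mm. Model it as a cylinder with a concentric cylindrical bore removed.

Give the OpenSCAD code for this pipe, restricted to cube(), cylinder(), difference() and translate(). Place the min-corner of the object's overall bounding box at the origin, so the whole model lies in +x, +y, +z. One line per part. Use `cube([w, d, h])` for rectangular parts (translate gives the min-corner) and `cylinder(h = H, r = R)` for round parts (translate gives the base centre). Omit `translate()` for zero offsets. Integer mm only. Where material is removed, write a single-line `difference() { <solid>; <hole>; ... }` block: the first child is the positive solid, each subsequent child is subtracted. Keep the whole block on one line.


difference() { translate([193, 193, 0]) cylinder(h = 480, r = 193); translate([193, 193, 0]) cylinder(h = 480, r = 127); }


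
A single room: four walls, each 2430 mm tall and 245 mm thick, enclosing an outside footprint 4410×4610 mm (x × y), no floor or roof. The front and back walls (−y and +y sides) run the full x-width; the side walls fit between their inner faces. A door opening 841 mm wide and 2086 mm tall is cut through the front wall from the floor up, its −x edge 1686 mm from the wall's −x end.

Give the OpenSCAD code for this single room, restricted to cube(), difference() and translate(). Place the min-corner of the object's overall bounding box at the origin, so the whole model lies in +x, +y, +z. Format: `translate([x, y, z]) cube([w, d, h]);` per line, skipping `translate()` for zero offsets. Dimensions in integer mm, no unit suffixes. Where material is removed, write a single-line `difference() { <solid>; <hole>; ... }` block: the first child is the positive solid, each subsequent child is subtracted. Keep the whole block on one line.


difference() { cube([4410, 245, 2430]); translate([1686, 0, 0]) cube([841, 245, 2086]); }
translate([0, 4365, 0]) cube([4410, 245, 2430]);
translate([0, 245, 0]) cube([245, 4120, 2430]);
translate([4165, 245, 0]) cube([245, 4120, 2430]);


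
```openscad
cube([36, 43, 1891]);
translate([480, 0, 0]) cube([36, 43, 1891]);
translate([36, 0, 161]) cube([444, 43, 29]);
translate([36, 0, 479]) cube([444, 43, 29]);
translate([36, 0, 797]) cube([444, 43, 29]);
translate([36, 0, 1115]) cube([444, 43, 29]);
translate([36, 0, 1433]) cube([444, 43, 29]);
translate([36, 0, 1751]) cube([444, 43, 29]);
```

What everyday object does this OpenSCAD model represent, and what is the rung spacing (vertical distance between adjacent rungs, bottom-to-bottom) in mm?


A ladder. The rung spacing is 318 mm.

Two tall 36×43 posts with 6 short bars between them — a ladder. Adjacent rungs sit at z = 161 and z = 479, so the spacing is 479 − 161 = 318 mm.


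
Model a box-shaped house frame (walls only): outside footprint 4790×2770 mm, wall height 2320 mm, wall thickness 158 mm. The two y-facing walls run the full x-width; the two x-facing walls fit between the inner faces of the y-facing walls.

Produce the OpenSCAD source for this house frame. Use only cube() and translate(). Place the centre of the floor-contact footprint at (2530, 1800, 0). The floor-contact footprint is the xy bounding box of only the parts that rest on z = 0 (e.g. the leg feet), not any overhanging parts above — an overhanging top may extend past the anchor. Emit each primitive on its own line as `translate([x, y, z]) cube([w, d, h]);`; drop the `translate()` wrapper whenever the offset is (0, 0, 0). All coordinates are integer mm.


translate([135, 415, 0]) cube([4790, 158, 2320]);
translate([135, 3027, 0]) cube([4790, 158, 2320]);
translate([135, 573, 0]) cube([158, 2454, 2320]);
translate([4767, 573, 0]) cube([158, 2454, 2320]);


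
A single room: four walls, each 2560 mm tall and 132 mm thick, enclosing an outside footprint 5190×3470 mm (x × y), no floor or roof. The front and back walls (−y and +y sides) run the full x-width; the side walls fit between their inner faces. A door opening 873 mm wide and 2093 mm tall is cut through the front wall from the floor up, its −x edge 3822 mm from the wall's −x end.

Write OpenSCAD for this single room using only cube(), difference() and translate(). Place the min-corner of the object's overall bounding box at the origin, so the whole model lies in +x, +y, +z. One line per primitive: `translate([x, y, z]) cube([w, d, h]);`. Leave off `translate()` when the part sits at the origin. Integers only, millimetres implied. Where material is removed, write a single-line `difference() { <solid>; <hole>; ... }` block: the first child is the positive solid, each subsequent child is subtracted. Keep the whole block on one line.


difference() { cube([5190, 132, 2560]); translate([3822, 0, 0]) cube([873, 132, 2093]); }
translate([0, 3338, 0]) cube([5190, 132, 2560]);
translate([0, 132, 0]) cube([132, 3206, 2560]);
translate([5058, 132, 0]) cube([132, 3206, 2560]);


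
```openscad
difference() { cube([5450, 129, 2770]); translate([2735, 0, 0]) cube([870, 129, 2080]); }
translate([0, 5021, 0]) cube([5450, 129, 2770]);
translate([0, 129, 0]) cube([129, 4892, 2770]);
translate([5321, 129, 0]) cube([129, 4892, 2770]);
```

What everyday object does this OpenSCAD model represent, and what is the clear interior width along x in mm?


A single room. The interior width is 5192 mm.

Four walls enclosing a rectangle with a door in the front wall — a room. Outside width 5450 minus two 129 mm walls gives 5192 mm.


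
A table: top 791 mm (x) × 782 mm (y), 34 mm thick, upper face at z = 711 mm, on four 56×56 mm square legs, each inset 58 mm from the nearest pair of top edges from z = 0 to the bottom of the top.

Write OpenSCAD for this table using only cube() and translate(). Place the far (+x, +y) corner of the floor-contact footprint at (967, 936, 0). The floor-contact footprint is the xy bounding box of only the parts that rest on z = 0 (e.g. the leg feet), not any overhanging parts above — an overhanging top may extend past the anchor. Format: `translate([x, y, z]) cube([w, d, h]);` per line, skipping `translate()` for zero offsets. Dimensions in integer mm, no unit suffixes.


translate([234, 212, 677]) cube([791, 782, 34]);
translate([292, 270, 0]) cube([56, 56, 677]);
translate([911, 270, 0]) cube([56, 56, 677]);
translate([292, 880, 0]) cube([56, 56, 677]);
translate([911, 880, 0]) cube([56, 56, 677]);


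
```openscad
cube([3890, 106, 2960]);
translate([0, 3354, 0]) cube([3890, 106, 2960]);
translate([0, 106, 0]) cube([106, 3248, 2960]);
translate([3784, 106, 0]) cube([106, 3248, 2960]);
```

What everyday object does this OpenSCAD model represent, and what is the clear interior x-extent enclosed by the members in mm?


A house (or room) frame. The interior width is 3678 mm.

Four 2960 mm walls enclosing a rectangle with no floor or roof — a room or house frame. Outside width is 3890 mm and wall thickness is 106 mm, so the interior width is 3890 − 2 × 106 = 3678 mm.


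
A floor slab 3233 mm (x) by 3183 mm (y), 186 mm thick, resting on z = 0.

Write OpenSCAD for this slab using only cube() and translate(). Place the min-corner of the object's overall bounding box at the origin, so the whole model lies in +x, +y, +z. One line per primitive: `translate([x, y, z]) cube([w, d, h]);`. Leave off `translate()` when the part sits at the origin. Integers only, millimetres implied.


cube([3233, 3183, 186]);


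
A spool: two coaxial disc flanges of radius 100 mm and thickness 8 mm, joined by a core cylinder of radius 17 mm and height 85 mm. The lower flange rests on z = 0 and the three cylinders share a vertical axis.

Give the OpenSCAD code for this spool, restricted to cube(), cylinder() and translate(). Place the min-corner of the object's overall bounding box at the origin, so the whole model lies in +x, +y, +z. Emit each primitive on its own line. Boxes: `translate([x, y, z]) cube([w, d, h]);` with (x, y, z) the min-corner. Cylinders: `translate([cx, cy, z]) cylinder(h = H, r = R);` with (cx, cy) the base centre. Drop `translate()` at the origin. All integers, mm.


translate([100, 100, 0]) cylinder(h = 8, r = 100);
translate([100, 100, 8]) cylinder(h = 85, r = 17);
translate([100, 100, 93]) cylinder(h = 8, r = 100);


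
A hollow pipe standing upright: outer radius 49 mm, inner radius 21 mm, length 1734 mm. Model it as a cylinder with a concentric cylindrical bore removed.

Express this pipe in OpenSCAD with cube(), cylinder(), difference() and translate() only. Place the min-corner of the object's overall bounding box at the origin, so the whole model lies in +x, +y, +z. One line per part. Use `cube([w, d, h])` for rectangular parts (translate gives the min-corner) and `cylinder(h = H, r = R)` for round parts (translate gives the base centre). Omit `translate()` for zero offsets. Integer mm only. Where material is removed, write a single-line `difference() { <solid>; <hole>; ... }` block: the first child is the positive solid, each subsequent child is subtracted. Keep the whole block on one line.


difference() { translate([49, 49, 0]) cylinder(h = 1734, r = 49); translate([49, 49, 0]) cylinder(h = 1734, r = 21); }


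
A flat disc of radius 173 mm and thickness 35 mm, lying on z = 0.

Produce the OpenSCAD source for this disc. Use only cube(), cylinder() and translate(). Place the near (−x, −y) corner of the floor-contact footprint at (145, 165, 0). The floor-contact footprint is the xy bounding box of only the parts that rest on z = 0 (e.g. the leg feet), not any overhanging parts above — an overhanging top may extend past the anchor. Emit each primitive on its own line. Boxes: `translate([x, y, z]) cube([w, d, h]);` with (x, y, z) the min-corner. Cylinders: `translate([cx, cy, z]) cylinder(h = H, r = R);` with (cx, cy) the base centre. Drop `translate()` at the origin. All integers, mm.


translate([318, 338, 0]) cylinder(h = 35, r = 173);


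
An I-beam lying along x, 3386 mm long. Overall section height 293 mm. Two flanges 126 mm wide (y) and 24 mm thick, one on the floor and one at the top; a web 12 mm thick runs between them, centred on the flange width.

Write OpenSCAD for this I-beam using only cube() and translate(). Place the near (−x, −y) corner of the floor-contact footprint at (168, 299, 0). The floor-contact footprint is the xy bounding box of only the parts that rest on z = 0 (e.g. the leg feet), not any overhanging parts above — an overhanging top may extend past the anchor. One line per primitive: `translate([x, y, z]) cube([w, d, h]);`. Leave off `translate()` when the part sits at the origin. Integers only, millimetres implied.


translate([168, 299, 0]) cube([3386, 126, 24]);
translate([168, 356, 24]) cube([3386, 12, 245]);
translate([168, 299, 269]) cube([3386, 126, 24]);


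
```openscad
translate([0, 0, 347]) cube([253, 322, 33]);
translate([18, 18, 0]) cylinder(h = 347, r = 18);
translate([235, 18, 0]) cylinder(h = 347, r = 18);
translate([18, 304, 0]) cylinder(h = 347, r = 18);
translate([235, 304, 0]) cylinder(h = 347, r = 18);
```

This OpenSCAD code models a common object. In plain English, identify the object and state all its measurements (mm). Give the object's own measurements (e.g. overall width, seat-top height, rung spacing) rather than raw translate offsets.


A four-legged stool. The seat is a 253×322×33 mm slab whose top surface is at z = 380 mm; four round legs, each 36 mm in diameter, run from the floor (z = 0) to the underside of the seat, each leg's axis is inset half a diameter from the nearest pair of seat edges (so the leg's bounding box is flush with the corner).


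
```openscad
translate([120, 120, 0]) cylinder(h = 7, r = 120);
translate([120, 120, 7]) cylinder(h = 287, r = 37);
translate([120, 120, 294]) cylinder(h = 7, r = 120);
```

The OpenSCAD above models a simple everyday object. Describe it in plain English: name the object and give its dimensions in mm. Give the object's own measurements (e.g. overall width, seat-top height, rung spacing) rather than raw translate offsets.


A spool: two coaxial disc flanges of radius 120 mm and thickness 7 mm, joined by a core cylinder of radius 37 mm and height 287 mm. The lower flange rests on z = 0 and the three cylinders share a vertical axis.


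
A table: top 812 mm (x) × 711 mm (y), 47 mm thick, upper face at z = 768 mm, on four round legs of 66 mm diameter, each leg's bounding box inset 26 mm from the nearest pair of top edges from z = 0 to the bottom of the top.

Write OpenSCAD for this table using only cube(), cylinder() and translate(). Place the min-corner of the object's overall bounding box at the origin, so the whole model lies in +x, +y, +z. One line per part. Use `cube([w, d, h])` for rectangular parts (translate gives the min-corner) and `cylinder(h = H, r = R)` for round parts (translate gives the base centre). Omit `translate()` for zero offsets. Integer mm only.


translate([0, 0, 721]) cube([812, 711, 47]);
translate([59, 59, 0]) cylinder(h = 721, r = 33);
translate([753, 59, 0]) cylinder(h = 721, r = 33);
translate([59, 652, 0]) cylinder(h = 721, r = 33);
translate([753, 652, 0]) cylinder(h = 721, r = 33);


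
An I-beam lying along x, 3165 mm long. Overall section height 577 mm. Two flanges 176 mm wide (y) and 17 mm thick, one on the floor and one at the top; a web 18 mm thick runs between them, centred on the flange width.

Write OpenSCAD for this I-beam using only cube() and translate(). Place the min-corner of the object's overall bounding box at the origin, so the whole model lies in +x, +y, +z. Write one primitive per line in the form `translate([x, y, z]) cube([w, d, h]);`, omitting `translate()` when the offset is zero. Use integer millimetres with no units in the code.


cube([3165, 176, 17]);
translate([0, 79, 17]) cube([3165, 18, 543]);
translate([0, 0, 560]) cube([3165, 176, 17]);


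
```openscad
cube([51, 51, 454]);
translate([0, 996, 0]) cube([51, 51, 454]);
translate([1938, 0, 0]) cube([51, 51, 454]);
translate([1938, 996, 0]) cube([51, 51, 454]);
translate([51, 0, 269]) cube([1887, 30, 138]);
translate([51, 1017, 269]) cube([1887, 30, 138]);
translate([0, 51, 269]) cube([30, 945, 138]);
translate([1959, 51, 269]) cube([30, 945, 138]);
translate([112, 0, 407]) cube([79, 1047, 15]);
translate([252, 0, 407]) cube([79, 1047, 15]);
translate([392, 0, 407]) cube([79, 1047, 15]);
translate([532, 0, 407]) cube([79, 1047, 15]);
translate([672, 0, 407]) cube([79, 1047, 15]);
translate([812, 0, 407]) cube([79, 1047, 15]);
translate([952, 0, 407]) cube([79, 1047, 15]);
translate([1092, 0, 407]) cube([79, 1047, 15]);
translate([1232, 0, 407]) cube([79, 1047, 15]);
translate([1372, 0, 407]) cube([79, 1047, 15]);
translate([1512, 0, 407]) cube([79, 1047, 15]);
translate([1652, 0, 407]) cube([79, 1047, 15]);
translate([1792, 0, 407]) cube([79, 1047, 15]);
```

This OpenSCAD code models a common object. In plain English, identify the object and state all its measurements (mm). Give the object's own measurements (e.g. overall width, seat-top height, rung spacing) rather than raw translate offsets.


A bed frame 1989 mm long (x) by 1047 mm wide (y). Four 51×51 mm corner posts, 454 mm tall, at the corners of the footprint. Four rails of 30 mm thickness and 138 mm height run between adjacent posts with their undersides at z = 269 mm, their outer faces flush with the outside of the frame (the two x-running rails run between the posts' inner faces; the two y-running rails run between the posts' inner faces). 13 slats, each 79 mm wide (x) and 15 mm thick, lie across the top of the two x-running rails, running the full 1047 mm width of the frame in y; along x they sit between the end posts with a 61 mm gap after the −x posts and between neighbouring slats, leaving 67 mm before the +x posts.


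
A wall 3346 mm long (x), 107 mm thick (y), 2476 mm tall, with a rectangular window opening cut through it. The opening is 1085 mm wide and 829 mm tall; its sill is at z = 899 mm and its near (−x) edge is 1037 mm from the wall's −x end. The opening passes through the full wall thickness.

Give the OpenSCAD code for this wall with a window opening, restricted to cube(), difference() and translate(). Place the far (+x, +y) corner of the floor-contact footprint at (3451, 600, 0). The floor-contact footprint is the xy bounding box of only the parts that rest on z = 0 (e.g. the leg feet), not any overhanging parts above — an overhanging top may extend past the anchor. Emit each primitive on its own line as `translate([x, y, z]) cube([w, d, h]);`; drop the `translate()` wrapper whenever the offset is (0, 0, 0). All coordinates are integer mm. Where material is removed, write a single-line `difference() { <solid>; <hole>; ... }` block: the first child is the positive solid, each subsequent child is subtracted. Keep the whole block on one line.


difference() { translate([105, 493, 0]) cube([3346, 107, 2476]); translate([1142, 493, 899]) cube([1085, 107, 829]); }


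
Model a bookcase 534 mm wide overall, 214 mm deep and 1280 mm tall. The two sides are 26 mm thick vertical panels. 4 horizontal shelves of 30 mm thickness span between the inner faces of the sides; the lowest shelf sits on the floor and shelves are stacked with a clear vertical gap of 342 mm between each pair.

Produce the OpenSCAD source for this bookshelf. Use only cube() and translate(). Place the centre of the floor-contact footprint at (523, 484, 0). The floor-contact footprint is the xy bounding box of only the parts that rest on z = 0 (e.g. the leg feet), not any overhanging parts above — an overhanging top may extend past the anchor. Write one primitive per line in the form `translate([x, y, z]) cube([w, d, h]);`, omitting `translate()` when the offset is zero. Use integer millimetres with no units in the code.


translate([256, 377, 0]) cube([26, 214, 1280]);
translate([764, 377, 0]) cube([26, 214, 1280]);
translate([282, 377, 0]) cube([482, 214, 30]);
translate([282, 377, 372]) cube([482, 214, 30]);
translate([282, 377, 744]) cube([482, 214, 30]);
translate([282, 377, 1116]) cube([482, 214, 30]);


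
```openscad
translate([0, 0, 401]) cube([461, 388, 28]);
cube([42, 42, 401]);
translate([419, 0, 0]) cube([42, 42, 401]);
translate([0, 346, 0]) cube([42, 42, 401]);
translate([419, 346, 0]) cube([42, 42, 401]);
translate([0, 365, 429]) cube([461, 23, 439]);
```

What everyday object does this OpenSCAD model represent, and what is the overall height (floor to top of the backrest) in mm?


A chair. The overall height is 868 mm.

A slab on four corner posts with a tall panel at the back — a chair. The seat slab sits at z = 401 with thickness 28, and the 439 mm backrest starts at the seat top, so the overall height is 401 + 28 + 439 = 868 mm.


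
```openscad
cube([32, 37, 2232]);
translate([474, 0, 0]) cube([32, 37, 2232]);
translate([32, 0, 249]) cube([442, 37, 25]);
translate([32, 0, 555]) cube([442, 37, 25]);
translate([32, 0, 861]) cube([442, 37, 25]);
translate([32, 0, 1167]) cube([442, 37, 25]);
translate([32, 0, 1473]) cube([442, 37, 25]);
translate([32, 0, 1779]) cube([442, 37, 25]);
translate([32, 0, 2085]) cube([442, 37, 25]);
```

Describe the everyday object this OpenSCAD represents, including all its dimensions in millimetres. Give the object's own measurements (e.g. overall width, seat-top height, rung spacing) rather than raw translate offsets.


A straight ladder. Two 32×37 mm vertical rails, 2232 mm tall, stand 506 mm apart (outside-to-outside) with their front faces coplanar on the −y side. 7 rungs, each 37 mm deep and 25 mm tall, span between the inner faces of the rails, front faces flush with the rails. The lowest rung's underside is at z = 249 mm and rungs are spaced 306 mm apart (underside to underside).


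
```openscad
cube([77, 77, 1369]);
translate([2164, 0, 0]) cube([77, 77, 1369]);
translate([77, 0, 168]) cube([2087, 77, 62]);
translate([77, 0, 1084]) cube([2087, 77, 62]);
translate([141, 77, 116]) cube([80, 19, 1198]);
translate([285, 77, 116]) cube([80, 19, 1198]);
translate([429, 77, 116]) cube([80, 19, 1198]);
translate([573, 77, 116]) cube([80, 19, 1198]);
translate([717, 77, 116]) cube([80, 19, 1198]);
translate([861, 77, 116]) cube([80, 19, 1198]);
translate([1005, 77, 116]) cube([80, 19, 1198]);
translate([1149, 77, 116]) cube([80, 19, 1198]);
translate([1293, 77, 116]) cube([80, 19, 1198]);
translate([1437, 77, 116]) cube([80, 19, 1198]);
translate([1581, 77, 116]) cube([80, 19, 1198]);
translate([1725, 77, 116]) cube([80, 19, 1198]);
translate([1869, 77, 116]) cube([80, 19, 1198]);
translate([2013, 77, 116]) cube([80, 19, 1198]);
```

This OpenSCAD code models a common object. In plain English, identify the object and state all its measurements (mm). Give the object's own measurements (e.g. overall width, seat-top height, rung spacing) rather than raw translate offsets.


A fence section. Two 77×77 mm posts, 1369 mm tall, stand on the floor with a clear span of 2087 mm between their inner faces. Two horizontal rails of 77×62 mm section span the gap between the posts with their undersides at z = 168 mm and z = 1084 mm, flush with the posts' −y face. 14 pickets, each 80 mm wide, 19 mm thick and 1198 mm tall, are fixed to the +y face of the rails with their bottoms at z = 116 mm, spaced across the span with a 64 mm gap after the −x post and between neighbouring pickets, with 71 mm left before the +x post.
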